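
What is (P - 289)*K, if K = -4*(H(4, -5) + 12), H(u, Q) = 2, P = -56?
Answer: 19320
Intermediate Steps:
K = -56 (K = -4*(2 + 12) = -4*14 = -56)
(P - 289)*K = (-56 - 289)*(-56) = -345*(-56) = 19320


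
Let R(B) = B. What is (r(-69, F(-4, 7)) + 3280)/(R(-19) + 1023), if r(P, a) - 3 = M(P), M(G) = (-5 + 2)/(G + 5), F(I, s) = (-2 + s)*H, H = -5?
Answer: 210115/64256 ≈ 3.2700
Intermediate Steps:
F(I, s) = 10 - 5*s (F(I, s) = (-2 + s)*(-5) = 10 - 5*s)
M(G) = -3/(5 + G)
r(P, a) = 3 - 3/(5 + P)
(r(-69, F(-4, 7)) + 3280)/(R(-19) + 1023) = (3*(4 - 69)/(5 - 69) + 3280)/(-19 + 1023) = (3*(-65)/(-64) + 3280)/1004 = (3*(-1/64)*(-65) + 3280)*(1/1004) = (195/64 + 3280)*(1/1004) = (210115/64)*(1/1004) = 210115/64256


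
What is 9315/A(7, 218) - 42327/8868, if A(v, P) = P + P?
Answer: 1336476/80551 ≈ 16.592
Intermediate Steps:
A(v, P) = 2*P
9315/A(7, 218) - 42327/8868 = 9315/((2*218)) - 42327/8868 = 9315/436 - 42327*1/8868 = 9315*(1/436) - 14109/2956 = 9315/436 - 14109/2956 = 1336476/80551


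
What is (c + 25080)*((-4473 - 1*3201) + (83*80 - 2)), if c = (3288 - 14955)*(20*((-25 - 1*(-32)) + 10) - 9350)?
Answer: -108929961000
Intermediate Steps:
c = 105119670 (c = -11667*(20*((-25 + 32) + 10) - 9350) = -11667*(20*(7 + 10) - 9350) = -11667*(20*17 - 9350) = -11667*(340 - 9350) = -11667*(-9010) = 105119670)
(c + 25080)*((-4473 - 1*3201) + (83*80 - 2)) = (105119670 + 25080)*((-4473 - 1*3201) + (83*80 - 2)) = 105144750*((-4473 - 3201) + (6640 - 2)) = 105144750*(-7674 + 6638) = 105144750*(-1036) = -108929961000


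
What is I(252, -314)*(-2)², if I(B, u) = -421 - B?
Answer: -2692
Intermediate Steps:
I(252, -314)*(-2)² = (-421 - 1*252)*(-2)² = (-421 - 252)*4 = -673*4 = -2692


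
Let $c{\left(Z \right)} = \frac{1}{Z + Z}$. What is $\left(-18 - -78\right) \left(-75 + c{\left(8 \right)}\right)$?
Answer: $- \frac{17985}{4} \approx -4496.3$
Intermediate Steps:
$c{\left(Z \right)} = \frac{1}{2 Z}$
$\left(-18 - -78\right) \left(-75 + c{\left(8 \right)}\right) = \left(-18 - -78\right) \left(-75 + \frac{1}{2 \cdot 8}\right) = \left(-18 + 78\right) \left(-75 + \frac{1}{2} \cdot \frac{1}{8}\right) = 60 \left(-75 + \frac{1}{16}\right) = 60 \left(- \frac{1199}{16}\right) = - \frac{17985}{4}$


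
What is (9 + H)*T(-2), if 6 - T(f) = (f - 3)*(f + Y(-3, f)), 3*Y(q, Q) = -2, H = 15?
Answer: -176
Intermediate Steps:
Y(q, Q) = -2/3 (Y(q, Q) = (1/3)*(-2) = -2/3)
T(f) = 6 - (-3 + f)*(-2/3 + f) (T(f) = 6 - (f - 3)*(f - 2/3) = 6 - (-3 + f)*(-2/3 + f))
(9 + H)*T(-2) = (9 + 15)*(4 - 1*(-2)**2 + (11/3)*(-2)) = 24*(4 - 1*4 - 22/3) = 24*(4 - 4 - 22/3) = 24*(-22/3) = -176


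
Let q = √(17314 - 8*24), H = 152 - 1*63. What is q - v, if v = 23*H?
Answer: -2047 + √17122 ≈ -1916.1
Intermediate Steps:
H = 89 (H = 152 - 63 = 89)
v = 2047 (v = 23*89 = 2047)
q = √17122 (q = √(17314 - 192) = √17122 ≈ 130.85)
q - v = √17122 - 1*2047 = √17122 - 2047 = -2047 + √17122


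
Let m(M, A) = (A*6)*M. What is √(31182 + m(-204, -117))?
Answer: √174390 ≈ 417.60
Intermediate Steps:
m(M, A) = 6*A*M (m(M, A) = (6*A)*M = 6*A*M)
√(31182 + m(-204, -117)) = √(31182 + 6*(-117)*(-204)) = √(31182 + 143208) = √174390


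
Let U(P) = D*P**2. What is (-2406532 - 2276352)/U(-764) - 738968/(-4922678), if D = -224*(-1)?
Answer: 9195773384965/80453728820864 ≈ 0.11430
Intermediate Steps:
D = 224
U(P) = 224*P**2
(-2406532 - 2276352)/U(-764) - 738968/(-4922678) = (-2406532 - 2276352)/((224*(-764)**2)) - 738968/(-4922678) = -4682884/(224*583696) - 738968*(-1/4922678) = -4682884/130747904 + 369484/2461339 = -4682884*1/130747904 + 369484/2461339 = -1170721/32686976 + 369484/2461339 = 9195773384965/80453728820864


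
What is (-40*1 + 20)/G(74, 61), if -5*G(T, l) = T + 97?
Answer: 100/171 ≈ 0.58479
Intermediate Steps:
G(T, l) = -97/5 - T/5 (G(T, l) = -(T + 97)/5 = -(97 + T)/5 = -97/5 - T/5)
(-40*1 + 20)/G(74, 61) = (-40*1 + 20)/(-97/5 - ⅕*74) = (-40 + 20)/(-97/5 - 74/5) = -20/(-171/5) = -20*(-5/171) = 100/171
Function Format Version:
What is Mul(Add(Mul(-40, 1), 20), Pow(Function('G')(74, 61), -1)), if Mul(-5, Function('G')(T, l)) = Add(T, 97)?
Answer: Rational(100, 171) ≈ 0.58479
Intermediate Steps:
Function('G')(T, l) = Add(Rational(-97, 5), Mul(Rational(-1, 5), T)) (Function('G')(T, l) = Mul(Rational(-1, 5), Add(T, 97)) = Mul(Rational(-1, 5), Add(97, T)) = Add(Rational(-97, 5), Mul(Rational(-1, 5), T)))
Mul(Add(Mul(-40, 1), 20), Pow(Function('G')(74, 61), -1)) = Mul(Add(Mul(-40, 1), 20), Pow(Add(Rational(-97, 5), Mul(Rational(-1, 5), 74)), -1)) = Mul(Add(-40, 20), Pow(Add(Rational(-97, 5), Rational(-74, 5)), -1)) = Mul(-20, Pow(Rational(-171, 5), -1)) = Mul(-20, Rational(-5, 171)) = Rational(100, 171)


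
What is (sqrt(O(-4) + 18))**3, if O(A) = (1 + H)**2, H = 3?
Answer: 34*sqrt(34) ≈ 198.25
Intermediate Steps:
O(A) = 16 (O(A) = (1 + 3)**2 = 4**2 = 16)
(sqrt(O(-4) + 18))**3 = (sqrt(16 + 18))**3 = (sqrt(34))**3 = 34*sqrt(34)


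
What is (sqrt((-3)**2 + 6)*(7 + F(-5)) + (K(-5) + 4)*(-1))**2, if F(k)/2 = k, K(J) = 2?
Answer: 171 + 36*sqrt(15) ≈ 310.43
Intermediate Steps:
F(k) = 2*k
(sqrt((-3)**2 + 6)*(7 + F(-5)) + (K(-5) + 4)*(-1))**2 = (sqrt((-3)**2 + 6)*(7 + 2*(-5)) + (2 + 4)*(-1))**2 = (sqrt(9 + 6)*(7 - 10) + 6*(-1))**2 = (sqrt(15)*(-3) - 6)**2 = (-3*sqrt(15) - 6)**2 = (-6 - 3*sqrt(15))**2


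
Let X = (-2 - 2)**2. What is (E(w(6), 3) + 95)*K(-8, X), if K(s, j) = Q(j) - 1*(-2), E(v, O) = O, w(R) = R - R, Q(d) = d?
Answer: 1764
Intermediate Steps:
w(R) = 0
X = 16 (X = (-4)**2 = 16)
K(s, j) = 2 + j (K(s, j) = j - 1*(-2) = j + 2 = 2 + j)
(E(w(6), 3) + 95)*K(-8, X) = (3 + 95)*(2 + 16) = 98*18 = 1764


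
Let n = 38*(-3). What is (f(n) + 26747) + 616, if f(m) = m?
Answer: 27249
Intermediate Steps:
n = -114
(f(n) + 26747) + 616 = (-114 + 26747) + 616 = 26633 + 616 = 27249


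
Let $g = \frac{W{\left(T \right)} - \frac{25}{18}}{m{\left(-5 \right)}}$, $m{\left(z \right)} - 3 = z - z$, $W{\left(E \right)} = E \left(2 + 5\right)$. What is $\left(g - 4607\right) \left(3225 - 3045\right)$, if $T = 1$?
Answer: $- \frac{2486770}{3} \approx -8.2892 \cdot 10^{5}$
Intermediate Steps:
$W{\left(E \right)} = 7 E$ ($W{\left(E \right)} = E 7 = 7 E$)
$m{\left(z \right)} = 3$ ($m{\left(z \right)} = 3 + \left(z - z\right) = 3 + 0 = 3$)
$g = \frac{101}{54}$ ($g = \frac{7 \cdot 1 - \frac{25}{18}}{3} = \frac{7 - \frac{25}{18}}{3} = \frac{1}{3} \cdot \frac{101}{18} = \frac{101}{54} \approx 1.8704$)
$\left(g - 4607\right) \left(3225 - 3045\right) = \left(\frac{101}{54} - 4607\right) \left(3225 - 3045\right) = \left(- \frac{248677}{54}\right) 180 = - \frac{2486770}{3}$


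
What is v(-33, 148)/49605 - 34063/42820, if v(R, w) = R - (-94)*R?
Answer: -121595721/141605740 ≈ -0.85869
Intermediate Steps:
v(R, w) = 95*R (v(R, w) = R + 94*R = 95*R)
v(-33, 148)/49605 - 34063/42820 = (95*(-33))/49605 - 34063/42820 = -3135*1/49605 - 34063*1/42820 = -209/3307 - 34063/42820 = -121595721/141605740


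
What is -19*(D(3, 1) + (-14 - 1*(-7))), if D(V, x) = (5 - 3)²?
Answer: 57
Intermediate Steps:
D(V, x) = 4 (D(V, x) = 2² = 4)
-19*(D(3, 1) + (-14 - 1*(-7))) = -19*(4 + (-14 - 1*(-7))) = -19*(4 + (-14 + 7)) = -19*(4 - 7) = -19*(-3) = 57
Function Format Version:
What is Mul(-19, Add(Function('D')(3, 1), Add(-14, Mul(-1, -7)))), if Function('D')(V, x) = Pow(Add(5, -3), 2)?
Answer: 57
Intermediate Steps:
Function('D')(V, x) = 4 (Function('D')(V, x) = Pow(2, 2) = 4)
Mul(-19, Add(Function('D')(3, 1), Add(-14, Mul(-1, -7)))) = Mul(-19, Add(4, Add(-14, Mul(-1, -7)))) = Mul(-19, Add(4, Add(-14, 7))) = Mul(-19, Add(4, -7)) = Mul(-19, -3) = 57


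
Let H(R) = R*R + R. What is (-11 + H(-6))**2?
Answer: 361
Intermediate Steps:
H(R) = R + R**2 (H(R) = R**2 + R = R + R**2)
(-11 + H(-6))**2 = (-11 - 6*(1 - 6))**2 = (-11 - 6*(-5))**2 = (-11 + 30)**2 = 19**2 = 361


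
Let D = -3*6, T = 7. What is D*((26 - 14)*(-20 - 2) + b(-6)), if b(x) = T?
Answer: 4626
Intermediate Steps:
b(x) = 7
D = -18
D*((26 - 14)*(-20 - 2) + b(-6)) = -18*((26 - 14)*(-20 - 2) + 7) = -18*(12*(-22) + 7) = -18*(-264 + 7) = -18*(-257) = 4626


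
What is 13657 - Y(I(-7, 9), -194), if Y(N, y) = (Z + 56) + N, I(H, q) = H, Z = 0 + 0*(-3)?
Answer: 13608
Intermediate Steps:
Z = 0 (Z = 0 + 0 = 0)
Y(N, y) = 56 + N (Y(N, y) = (0 + 56) + N = 56 + N)
13657 - Y(I(-7, 9), -194) = 13657 - (56 - 7) = 13657 - 1*49 = 13657 - 49 = 13608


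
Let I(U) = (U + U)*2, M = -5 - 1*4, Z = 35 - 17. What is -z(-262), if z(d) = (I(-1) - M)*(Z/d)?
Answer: 45/131 ≈ 0.34351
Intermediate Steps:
Z = 18
M = -9 (M = -5 - 4 = -9)
I(U) = 4*U (I(U) = (2*U)*2 = 4*U)
z(d) = 90/d (z(d) = (4*(-1) - 1*(-9))*(18/d) = (-4 + 9)*(18/d) = 5*(18/d) = 90/d)
-z(-262) = -90/(-262) = -90*(-1)/262 = -1*(-45/131) = 45/131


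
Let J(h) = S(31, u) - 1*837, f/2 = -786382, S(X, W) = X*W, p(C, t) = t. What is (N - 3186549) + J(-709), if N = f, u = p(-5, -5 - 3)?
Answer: -4760398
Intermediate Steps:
u = -8 (u = -5 - 3 = -8)
S(X, W) = W*X
f = -1572764 (f = 2*(-786382) = -1572764)
J(h) = -1085 (J(h) = -8*31 - 1*837 = -248 - 837 = -1085)
N = -1572764
(N - 3186549) + J(-709) = (-1572764 - 3186549) - 1085 = -4759313 - 1085 = -4760398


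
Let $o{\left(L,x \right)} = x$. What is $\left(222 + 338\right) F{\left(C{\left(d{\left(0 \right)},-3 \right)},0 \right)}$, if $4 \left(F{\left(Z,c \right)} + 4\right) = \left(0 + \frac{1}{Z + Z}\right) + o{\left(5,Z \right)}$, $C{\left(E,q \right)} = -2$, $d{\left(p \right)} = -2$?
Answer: $-2555$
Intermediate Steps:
$F{\left(Z,c \right)} = -4 + \frac{Z}{4} + \frac{1}{8 Z}$ ($F{\left(Z,c \right)} = -4 + \frac{\left(0 + \frac{1}{Z + Z}\right) + Z}{4} = -4 + \frac{\left(0 + \frac{1}{2 Z}\right) + Z}{4} = -4 + \frac{\frac{1}{2 Z} + Z}{4} = -4 + \frac{Z + \frac{1}{2 Z}}{4} = -4 + \left(\frac{Z}{4} + \frac{1}{8 Z}\right) = -4 + \frac{Z}{4} + \frac{1}{8 Z}$)
$\left(222 + 338\right) F{\left(C{\left(d{\left(0 \right)},-3 \right)},0 \right)} = \left(222 + 338\right) \left(-4 + \frac{1}{4} \left(-2\right) + \frac{1}{8 \left(-2\right)}\right) = 560 \left(-4 - \frac{1}{2} + \frac{1}{8} \left(- \frac{1}{2}\right)\right) = 560 \left(-4 - \frac{1}{2} - \frac{1}{16}\right) = 560 \left(- \frac{73}{16}\right) = -2555$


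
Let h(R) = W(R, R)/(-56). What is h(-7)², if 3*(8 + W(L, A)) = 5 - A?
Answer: 1/196 ≈ 0.0051020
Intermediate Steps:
W(L, A) = -19/3 - A/3 (W(L, A) = -8 + (5 - A)/3 = -8 + (5/3 - A/3) = -19/3 - A/3)
h(R) = 19/168 + R/168 (h(R) = (-19/3 - R/3)/(-56) = (-19/3 - R/3)*(-1/56) = 19/168 + R/168)
h(-7)² = (19/168 + (1/168)*(-7))² = (19/168 - 1/24)² = (1/14)² = 1/196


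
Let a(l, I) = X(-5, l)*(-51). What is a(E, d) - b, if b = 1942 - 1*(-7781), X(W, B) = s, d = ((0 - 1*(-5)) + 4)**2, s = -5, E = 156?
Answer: -9468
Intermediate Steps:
d = 81 (d = ((0 + 5) + 4)**2 = (5 + 4)**2 = 9**2 = 81)
X(W, B) = -5
b = 9723 (b = 1942 + 7781 = 9723)
a(l, I) = 255 (a(l, I) = -5*(-51) = 255)
a(E, d) - b = 255 - 1*9723 = 255 - 9723 = -9468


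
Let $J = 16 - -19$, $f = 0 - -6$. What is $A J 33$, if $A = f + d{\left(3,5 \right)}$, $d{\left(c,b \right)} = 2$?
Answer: $9240$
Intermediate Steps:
$f = 6$ ($f = 0 + 6 = 6$)
$J = 35$ ($J = 16 + 19 = 35$)
$A = 8$ ($A = 6 + 2 = 8$)
$A J 33 = 8 \cdot 35 \cdot 33 = 280 \cdot 33 = 9240$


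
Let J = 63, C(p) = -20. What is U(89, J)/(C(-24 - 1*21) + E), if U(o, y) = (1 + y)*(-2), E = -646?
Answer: 64/333 ≈ 0.19219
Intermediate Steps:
U(o, y) = -2 - 2*y
U(89, J)/(C(-24 - 1*21) + E) = (-2 - 2*63)/(-20 - 646) = (-2 - 126)/(-666) = -128*(-1/666) = 64/333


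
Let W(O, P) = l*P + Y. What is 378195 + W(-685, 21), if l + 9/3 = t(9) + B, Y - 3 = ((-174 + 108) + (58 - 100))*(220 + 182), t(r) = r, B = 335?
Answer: 341943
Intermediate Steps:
Y = -43413 (Y = 3 + ((-174 + 108) + (58 - 100))*(220 + 182) = 3 + (-66 - 42)*402 = 3 - 108*402 = 3 - 43416 = -43413)
l = 341 (l = -3 + (9 + 335) = -3 + 344 = 341)
W(O, P) = -43413 + 341*P (W(O, P) = 341*P - 43413 = -43413 + 341*P)
378195 + W(-685, 21) = 378195 + (-43413 + 341*21) = 378195 + (-43413 + 7161) = 378195 - 36252 = 341943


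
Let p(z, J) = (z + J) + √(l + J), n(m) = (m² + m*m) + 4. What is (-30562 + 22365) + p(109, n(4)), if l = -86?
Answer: -8052 + 5*I*√2 ≈ -8052.0 + 7.0711*I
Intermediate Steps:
n(m) = 4 + 2*m² (n(m) = (m² + m²) + 4 = 2*m² + 4 = 4 + 2*m²)
p(z, J) = J + z + √(-86 + J) (p(z, J) = (z + J) + √(-86 + J) = (J + z) + √(-86 + J) = J + z + √(-86 + J))
(-30562 + 22365) + p(109, n(4)) = (-30562 + 22365) + ((4 + 2*4²) + 109 + √(-86 + (4 + 2*4²))) = -8197 + ((4 + 2*16) + 109 + √(-86 + (4 + 2*16))) = -8197 + ((4 + 32) + 109 + √(-86 + (4 + 32))) = -8197 + (36 + 109 + √(-86 + 36)) = -8197 + (36 + 109 + √(-50)) = -8197 + (36 + 109 + 5*I*√2) = -8197 + (145 + 5*I*√2) = -8052 + 5*I*√2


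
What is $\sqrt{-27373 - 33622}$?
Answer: $i \sqrt{60995} \approx 246.97 i$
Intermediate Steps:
$\sqrt{-27373 - 33622} = \sqrt{-60995} = i \sqrt{60995}$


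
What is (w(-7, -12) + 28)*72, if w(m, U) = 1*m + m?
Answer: 1008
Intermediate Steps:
w(m, U) = 2*m (w(m, U) = m + m = 2*m)
(w(-7, -12) + 28)*72 = (2*(-7) + 28)*72 = (-14 + 28)*72 = 14*72 = 1008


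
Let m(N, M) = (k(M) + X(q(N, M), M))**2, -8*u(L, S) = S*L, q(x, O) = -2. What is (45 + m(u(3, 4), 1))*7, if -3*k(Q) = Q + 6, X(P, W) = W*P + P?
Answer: 5362/9 ≈ 595.78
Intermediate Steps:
X(P, W) = P + P*W (X(P, W) = P*W + P = P + P*W)
k(Q) = -2 - Q/3 (k(Q) = -(Q + 6)/3 = -(6 + Q)/3 = -2 - Q/3)
u(L, S) = -L*S/8 (u(L, S) = -S*L/8 = -L*S/8)
m(N, M) = (-4 - 7*M/3)**2 (m(N, M) = ((-2 - M/3) - 2*(1 + M))**2 = ((-2 - M/3) + (-2 - 2*M))**2 = (-4 - 7*M/3)**2)
(45 + m(u(3, 4), 1))*7 = (45 + (12 + 7*1)**2/9)*7 = (45 + (12 + 7)**2/9)*7 = (45 + (1/9)*19**2)*7 = (45 + (1/9)*361)*7 = (45 + 361/9)*7 = (766/9)*7 = 5362/9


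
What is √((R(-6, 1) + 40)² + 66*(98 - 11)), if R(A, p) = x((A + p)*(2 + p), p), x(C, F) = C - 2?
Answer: √6271 ≈ 79.190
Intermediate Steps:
x(C, F) = -2 + C
R(A, p) = -2 + (2 + p)*(A + p) (R(A, p) = -2 + (A + p)*(2 + p) = -2 + (2 + p)*(A + p))
√((R(-6, 1) + 40)² + 66*(98 - 11)) = √(((-2 + 1² + 2*(-6) + 2*1 - 6*1) + 40)² + 66*(98 - 11)) = √(((-2 + 1 - 12 + 2 - 6) + 40)² + 66*87) = √((-17 + 40)² + 5742) = √(23² + 5742) = √(529 + 5742) = √6271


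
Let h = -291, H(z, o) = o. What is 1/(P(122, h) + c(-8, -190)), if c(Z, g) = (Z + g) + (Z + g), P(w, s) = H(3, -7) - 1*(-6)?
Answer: -1/397 ≈ -0.0025189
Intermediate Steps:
P(w, s) = -1 (P(w, s) = -7 - 1*(-6) = -7 + 6 = -1)
c(Z, g) = 2*Z + 2*g
1/(P(122, h) + c(-8, -190)) = 1/(-1 + (2*(-8) + 2*(-190))) = 1/(-1 + (-16 - 380)) = 1/(-1 - 396) = 1/(-397) = -1/397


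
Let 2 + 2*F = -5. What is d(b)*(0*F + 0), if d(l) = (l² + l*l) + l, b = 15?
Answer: 0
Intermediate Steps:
F = -7/2 (F = -1 + (½)*(-5) = -1 - 5/2 = -7/2 ≈ -3.5000)
d(l) = l + 2*l² (d(l) = (l² + l²) + l = 2*l² + l = l + 2*l²)
d(b)*(0*F + 0) = (15*(1 + 2*15))*(0*(-7/2) + 0) = (15*(1 + 30))*(0 + 0) = (15*31)*0 = 465*0 = 0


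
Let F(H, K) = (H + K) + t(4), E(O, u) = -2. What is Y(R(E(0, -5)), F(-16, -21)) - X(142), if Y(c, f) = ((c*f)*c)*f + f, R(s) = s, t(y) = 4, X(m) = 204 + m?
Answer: 3977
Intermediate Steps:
F(H, K) = 4 + H + K (F(H, K) = (H + K) + 4 = 4 + H + K)
Y(c, f) = f + c**2*f**2 (Y(c, f) = (f*c**2)*f + f = c**2*f**2 + f = f + c**2*f**2)
Y(R(E(0, -5)), F(-16, -21)) - X(142) = (4 - 16 - 21)*(1 + (4 - 16 - 21)*(-2)**2) - (204 + 142) = -33*(1 - 33*4) - 1*346 = -33*(1 - 132) - 346 = -33*(-131) - 346 = 4323 - 346 = 3977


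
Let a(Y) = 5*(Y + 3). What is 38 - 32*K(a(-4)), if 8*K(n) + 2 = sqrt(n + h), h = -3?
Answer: 46 - 8*I*sqrt(2) ≈ 46.0 - 11.314*I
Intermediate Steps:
a(Y) = 15 + 5*Y (a(Y) = 5*(3 + Y) = 15 + 5*Y)
K(n) = -1/4 + sqrt(-3 + n)/8 (K(n) = -1/4 + sqrt(n - 3)/8 = -1/4 + sqrt(-3 + n)/8)
38 - 32*K(a(-4)) = 38 - 32*(-1/4 + sqrt(-3 + (15 + 5*(-4)))/8) = 38 - 32*(-1/4 + sqrt(-3 + (15 - 20))/8) = 38 - 32*(-1/4 + sqrt(-3 - 5)/8) = 38 - 32*(-1/4 + sqrt(-8)/8) = 38 - 32*(-1/4 + (2*I*sqrt(2))/8) = 38 - 32*(-1/4 + I*sqrt(2)/4) = 38 + (8 - 8*I*sqrt(2)) = 46 - 8*I*sqrt(2)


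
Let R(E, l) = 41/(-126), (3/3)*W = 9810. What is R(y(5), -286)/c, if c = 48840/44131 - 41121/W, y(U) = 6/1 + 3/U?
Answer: 986107195/9349133157 ≈ 0.10548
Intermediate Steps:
W = 9810
y(U) = 6 + 3/U (y(U) = 6*1 + 3/U = 6 + 3/U)
R(E, l) = -41/126 (R(E, l) = 41*(-1/126) = -41/126)
c = -148398939/48102790 (c = 48840/44131 - 41121/9810 = 48840*(1/44131) - 41121*1/9810 = 48840/44131 - 4569/1090 = -148398939/48102790 ≈ -3.0850)
R(y(5), -286)/c = -41/(126*(-148398939/48102790)) = -41/126*(-48102790/148398939) = 986107195/9349133157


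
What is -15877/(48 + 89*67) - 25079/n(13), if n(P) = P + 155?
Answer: -153417205/1009848 ≈ -151.92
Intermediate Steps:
n(P) = 155 + P
-15877/(48 + 89*67) - 25079/n(13) = -15877/(48 + 89*67) - 25079/(155 + 13) = -15877/(48 + 5963) - 25079/168 = -15877/6011 - 25079*1/168 = -15877*1/6011 - 25079/168 = -15877/6011 - 25079/168 = -153417205/1009848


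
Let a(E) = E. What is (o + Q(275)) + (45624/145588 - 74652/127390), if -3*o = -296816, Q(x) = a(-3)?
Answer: 688087824372649/6954920745 ≈ 98935.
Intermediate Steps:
Q(x) = -3
o = 296816/3 (o = -1/3*(-296816) = 296816/3 ≈ 98939.)
(o + Q(275)) + (45624/145588 - 74652/127390) = (296816/3 - 3) + (45624/145588 - 74652/127390) = 296807/3 + (45624*(1/145588) - 74652*1/127390) = 296807/3 + (11406/36397 - 37326/63695) = 296807/3 - 632049252/2318306915 = 688087824372649/6954920745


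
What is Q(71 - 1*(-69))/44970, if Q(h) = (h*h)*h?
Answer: 274400/4497 ≈ 61.018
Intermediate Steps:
Q(h) = h³ (Q(h) = h²*h = h³)
Q(71 - 1*(-69))/44970 = (71 - 1*(-69))³/44970 = (71 + 69)³*(1/44970) = 140³*(1/44970) = 2744000*(1/44970) = 274400/4497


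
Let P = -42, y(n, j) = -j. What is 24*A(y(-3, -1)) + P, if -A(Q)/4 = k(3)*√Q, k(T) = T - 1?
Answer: -234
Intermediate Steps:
k(T) = -1 + T
A(Q) = -8*√Q (A(Q) = -4*(-1 + 3)*√Q = -8*√Q)
24*A(y(-3, -1)) + P = 24*(-8*√1) - 42 = 24*(-8*1) - 42 = 24*(-8) - 42 = -192 - 42 = -234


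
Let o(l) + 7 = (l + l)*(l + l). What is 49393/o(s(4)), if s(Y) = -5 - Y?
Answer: 49393/317 ≈ 155.81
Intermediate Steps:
o(l) = -7 + 4*l² (o(l) = -7 + (l + l)*(l + l) = -7 + (2*l)*(2*l) = -7 + 4*l²)
49393/o(s(4)) = 49393/(-7 + 4*(-5 - 1*4)²) = 49393/(-7 + 4*(-5 - 4)²) = 49393/(-7 + 4*(-9)²) = 49393/(-7 + 4*81) = 49393/(-7 + 324) = 49393/317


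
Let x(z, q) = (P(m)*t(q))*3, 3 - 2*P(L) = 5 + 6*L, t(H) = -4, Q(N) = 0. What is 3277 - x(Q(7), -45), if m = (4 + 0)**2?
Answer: 2689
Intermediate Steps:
m = 16 (m = 4**2 = 16)
P(L) = -1 - 3*L (P(L) = 3/2 - (5 + 6*L)/2 = 3/2 + (-5/2 - 3*L) = -1 - 3*L)
x(z, q) = 588 (x(z, q) = ((-1 - 3*16)*(-4))*3 = ((-1 - 48)*(-4))*3 = -49*(-4)*3 = 196*3 = 588)
3277 - x(Q(7), -45) = 3277 - 1*588 = 3277 - 588 = 2689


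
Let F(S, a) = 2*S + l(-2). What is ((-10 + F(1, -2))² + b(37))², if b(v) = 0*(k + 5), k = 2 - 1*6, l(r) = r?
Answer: 10000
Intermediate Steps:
k = -4 (k = 2 - 6 = -4)
F(S, a) = -2 + 2*S (F(S, a) = 2*S - 2 = -2 + 2*S)
b(v) = 0 (b(v) = 0*(-4 + 5) = 0*1 = 0)
((-10 + F(1, -2))² + b(37))² = ((-10 + (-2 + 2*1))² + 0)² = ((-10 + (-2 + 2))² + 0)² = ((-10 + 0)² + 0)² = ((-10)² + 0)² = (100 + 0)² = 100² = 10000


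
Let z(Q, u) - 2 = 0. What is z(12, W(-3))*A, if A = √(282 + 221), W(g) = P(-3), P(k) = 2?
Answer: 2*√503 ≈ 44.855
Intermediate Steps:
W(g) = 2
z(Q, u) = 2 (z(Q, u) = 2 + 0 = 2)
A = √503 ≈ 22.428
z(12, W(-3))*A = 2*√503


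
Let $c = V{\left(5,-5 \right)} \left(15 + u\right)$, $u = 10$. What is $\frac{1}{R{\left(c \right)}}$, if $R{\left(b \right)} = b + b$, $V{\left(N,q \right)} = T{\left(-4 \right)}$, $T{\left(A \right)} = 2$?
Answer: $\frac{1}{100} \approx 0.01$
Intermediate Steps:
$V{\left(N,q \right)} = 2$
$c = 50$ ($c = 2 \left(15 + 10\right) = 2 \cdot 25 = 50$)
$R{\left(b \right)} = 2 b$
$\frac{1}{R{\left(c \right)}} = \frac{1}{2 \cdot 50} = \frac{1}{100}$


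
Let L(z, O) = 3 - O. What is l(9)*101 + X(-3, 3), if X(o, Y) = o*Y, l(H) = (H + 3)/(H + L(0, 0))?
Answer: 92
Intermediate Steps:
l(H) = 1 (l(H) = (H + 3)/(H + (3 - 1*0)) = (3 + H)/(H + (3 + 0)) = (3 + H)/(H + 3) = (3 + H)/(3 + H) = 1)
X(o, Y) = Y*o
l(9)*101 + X(-3, 3) = 1*101 + 3*(-3) = 101 - 9 = 92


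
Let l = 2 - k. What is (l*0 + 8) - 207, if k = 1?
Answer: -199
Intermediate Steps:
l = 1 (l = 2 - 1*1 = 2 - 1 = 1)
(l*0 + 8) - 207 = (1*0 + 8) - 207 = (0 + 8) - 207 = 8 - 207 = -199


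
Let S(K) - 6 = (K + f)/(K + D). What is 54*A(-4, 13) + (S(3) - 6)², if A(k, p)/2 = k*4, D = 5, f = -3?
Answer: -1728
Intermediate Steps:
S(K) = 6 + (-3 + K)/(5 + K) (S(K) = 6 + (K - 3)/(K + 5) = 6 + (-3 + K)/(5 + K))
A(k, p) = 8*k (A(k, p) = 2*(k*4) = 2*(4*k) = 8*k)
54*A(-4, 13) + (S(3) - 6)² = 54*(8*(-4)) + ((27 + 7*3)/(5 + 3) - 6)² = 54*(-32) + ((27 + 21)/8 - 6)² = -1728 + ((⅛)*48 - 6)² = -1728 + (6 - 6)² = -1728 + 0² = -1728 + 0 = -1728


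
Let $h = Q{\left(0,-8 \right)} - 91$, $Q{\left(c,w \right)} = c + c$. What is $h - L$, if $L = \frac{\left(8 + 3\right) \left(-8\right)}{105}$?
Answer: $- \frac{9467}{105} \approx -90.162$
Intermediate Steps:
$Q{\left(c,w \right)} = 2 c$
$L = - \frac{88}{105}$ ($L = 11 \left(-8\right) \frac{1}{105} = \left(-88\right) \frac{1}{105} = - \frac{88}{105} \approx -0.83809$)
$h = -91$ ($h = 2 \cdot 0 - 91 = 0 - 91 = -91$)
$h - L = -91 - - \frac{88}{105} = -91 + \frac{88}{105} = - \frac{9467}{105}$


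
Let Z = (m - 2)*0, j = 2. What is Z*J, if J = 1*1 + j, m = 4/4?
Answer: 0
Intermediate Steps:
m = 1 (m = 4*(1/4) = 1)
J = 3 (J = 1*1 + 2 = 1 + 2 = 3)
Z = 0 (Z = (1 - 2)*0 = -1*0 = 0)
Z*J = 0*3 = 0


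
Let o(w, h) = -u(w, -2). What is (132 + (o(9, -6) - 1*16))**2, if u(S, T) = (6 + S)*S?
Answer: 361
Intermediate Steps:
u(S, T) = S*(6 + S)
o(w, h) = -w*(6 + w)
(132 + (o(9, -6) - 1*16))**2 = (132 + (-1*9*(6 + 9) - 1*16))**2 = (132 + (-1*9*15 - 16))**2 = (132 + (-135 - 16))**2 = (132 - 151)**2 = (-19)**2 = 361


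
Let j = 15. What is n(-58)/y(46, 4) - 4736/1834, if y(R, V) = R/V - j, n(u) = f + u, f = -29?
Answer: 2918/131 ≈ 22.275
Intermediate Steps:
n(u) = -29 + u
y(R, V) = -15 + R/V (y(R, V) = R/V - 1*15 = R/V - 15 = -15 + R/V)
n(-58)/y(46, 4) - 4736/1834 = (-29 - 58)/(-15 + 46/4) - 4736/1834 = -87/(-15 + 46*(1/4)) - 4736*1/1834 = -87/(-15 + 23/2) - 2368/917 = -87/(-7/2) - 2368/917 = -87*(-2/7) - 2368/917 = 174/7 - 2368/917 = 2918/131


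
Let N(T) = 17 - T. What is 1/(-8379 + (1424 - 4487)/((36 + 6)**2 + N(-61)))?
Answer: -614/5145727 ≈ -0.00011932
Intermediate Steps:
1/(-8379 + (1424 - 4487)/((36 + 6)**2 + N(-61))) = 1/(-8379 + (1424 - 4487)/((36 + 6)**2 + (17 - 1*(-61)))) = 1/(-8379 - 3063/(42**2 + (17 + 61))) = 1/(-8379 - 3063/(1764 + 78)) = 1/(-8379 - 3063/1842) = 1/(-8379 - 3063*1/1842) = 1/(-8379 - 1021/614) = 1/(-5145727/614) = -614/5145727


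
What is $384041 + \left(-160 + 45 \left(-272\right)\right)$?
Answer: $371641$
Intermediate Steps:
$384041 + \left(-160 + 45 \left(-272\right)\right) = 384041 - 12400 = 371641$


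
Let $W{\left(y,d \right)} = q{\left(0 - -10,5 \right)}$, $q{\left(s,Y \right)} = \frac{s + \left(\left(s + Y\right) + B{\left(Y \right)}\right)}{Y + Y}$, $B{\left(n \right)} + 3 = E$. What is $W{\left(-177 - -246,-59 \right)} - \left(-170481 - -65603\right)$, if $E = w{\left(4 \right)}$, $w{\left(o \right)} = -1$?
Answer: $\frac{1048801}{10} \approx 1.0488 \cdot 10^{5}$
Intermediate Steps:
$E = -1$
$B{\left(n \right)} = -4$ ($B{\left(n \right)} = -3 - 1 = -4$)
$q{\left(s,Y \right)} = \frac{-4 + Y + 2 s}{2 Y}$ ($q{\left(s,Y \right)} = \frac{s - \left(4 - Y - s\right)}{Y + Y} = \frac{s - \left(4 - Y - s\right)}{2 Y} = \left(s + \left(-4 + Y + s\right)\right) \frac{1}{2 Y} = \left(-4 + Y + 2 s\right) \frac{1}{2 Y} = \frac{-4 + Y + 2 s}{2 Y}$)
$W{\left(y,d \right)} = \frac{21}{10}$ ($W{\left(y,d \right)} = \frac{-2 + \left(0 - -10\right) + \frac{1}{2} \cdot 5}{5} = \frac{-2 + \left(0 + 10\right) + \frac{5}{2}}{5} = \frac{-2 + 10 + \frac{5}{2}}{5} = \frac{1}{5} \cdot \frac{21}{2} = \frac{21}{10}$)
$W{\left(-177 - -246,-59 \right)} - \left(-170481 - -65603\right) = \frac{21}{10} - \left(-170481 - -65603\right) = \frac{21}{10} - \left(-170481 + 65603\right) = \frac{21}{10} - -104878 = \frac{21}{10} + 104878 = \frac{1048801}{10}$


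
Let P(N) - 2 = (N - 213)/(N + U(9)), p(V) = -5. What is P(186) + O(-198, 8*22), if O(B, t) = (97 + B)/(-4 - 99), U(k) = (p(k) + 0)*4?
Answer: 48181/17098 ≈ 2.8179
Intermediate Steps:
U(k) = -20 (U(k) = (-5 + 0)*4 = -5*4 = -20)
P(N) = 2 + (-213 + N)/(-20 + N) (P(N) = 2 + (N - 213)/(N - 20) = 2 + (-213 + N)/(-20 + N))
O(B, t) = -97/103 - B/103 (O(B, t) = (97 + B)/(-103) = (97 + B)*(-1/103) = -97/103 - B/103)
P(186) + O(-198, 8*22) = (-253 + 3*186)/(-20 + 186) + (-97/103 - 1/103*(-198)) = (-253 + 558)/166 + (-97/103 + 198/103) = (1/166)*305 + 101/103 = 305/166 + 101/103 = 48181/17098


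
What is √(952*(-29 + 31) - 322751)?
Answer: I*√320847 ≈ 566.43*I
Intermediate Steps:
√(952*(-29 + 31) - 322751) = √(952*2 - 322751) = √(1904 - 322751) = √(-320847) = I*√320847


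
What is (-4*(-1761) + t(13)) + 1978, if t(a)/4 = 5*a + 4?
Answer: 9298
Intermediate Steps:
t(a) = 16 + 20*a (t(a) = 4*(5*a + 4) = 4*(4 + 5*a) = 16 + 20*a)
(-4*(-1761) + t(13)) + 1978 = (-4*(-1761) + (16 + 20*13)) + 1978 = (7044 + (16 + 260)) + 1978 = (7044 + 276) + 1978 = 7320 + 1978 = 9298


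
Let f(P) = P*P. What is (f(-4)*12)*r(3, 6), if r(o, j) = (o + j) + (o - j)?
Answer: 1152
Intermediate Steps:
f(P) = P**2
r(o, j) = 2*o (r(o, j) = (j + o) + (o - j) = 2*o)
(f(-4)*12)*r(3, 6) = ((-4)**2*12)*(2*3) = (16*12)*6 = 192*6 = 1152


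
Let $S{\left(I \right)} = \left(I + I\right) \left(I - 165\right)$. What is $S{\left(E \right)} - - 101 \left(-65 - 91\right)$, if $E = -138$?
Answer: $67872$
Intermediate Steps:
$S{\left(I \right)} = 2 I \left(-165 + I\right)$
$S{\left(E \right)} - - 101 \left(-65 - 91\right) = 2 \left(-138\right) \left(-165 - 138\right) - - 101 \left(-65 - 91\right) = 2 \left(-138\right) \left(-303\right) - \left(-101\right) \left(-156\right) = 83628 - 15756 = 67872$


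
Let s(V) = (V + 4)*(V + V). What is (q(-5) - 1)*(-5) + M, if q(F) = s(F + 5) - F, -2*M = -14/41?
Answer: -813/41 ≈ -19.829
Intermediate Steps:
M = 7/41 (M = -(-7)/41 = -½*(-14/41) = 7/41 ≈ 0.17073)
s(V) = 2*V*(4 + V) (s(V) = (4 + V)*(2*V) = 2*V*(4 + V))
q(F) = -F + 2*(5 + F)*(9 + F) (q(F) = 2*(F + 5)*(4 + (F + 5)) - F = 2*(5 + F)*(4 + (5 + F)) - F = 2*(5 + F)*(9 + F) - F = -F + 2*(5 + F)*(9 + F))
(q(-5) - 1)*(-5) + M = ((-1*(-5) + 2*(5 - 5)*(9 - 5)) - 1)*(-5) + 7/41 = ((5 + 2*0*4) - 1)*(-5) + 7/41 = ((5 + 0) - 1)*(-5) + 7/41 = (5 - 1)*(-5) + 7/41 = 4*(-5) + 7/41 = -20 + 7/41 = -813/41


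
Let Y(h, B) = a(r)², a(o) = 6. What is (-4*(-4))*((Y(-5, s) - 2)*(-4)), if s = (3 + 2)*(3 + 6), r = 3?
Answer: -2176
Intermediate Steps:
s = 45 (s = 5*9 = 45)
Y(h, B) = 36 (Y(h, B) = 6² = 36)
(-4*(-4))*((Y(-5, s) - 2)*(-4)) = (-4*(-4))*((36 - 2)*(-4)) = 16*(34*(-4)) = 16*(-136) = -2176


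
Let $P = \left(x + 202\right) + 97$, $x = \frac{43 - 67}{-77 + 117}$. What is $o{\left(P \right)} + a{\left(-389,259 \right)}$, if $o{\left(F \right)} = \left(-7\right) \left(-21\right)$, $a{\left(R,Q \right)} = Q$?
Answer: $406$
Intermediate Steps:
$x = - \frac{3}{5}$ ($x = - \frac{24}{40} = \left(-24\right) \frac{1}{40} = - \frac{3}{5} \approx -0.6$)
$P = \frac{1492}{5}$ ($P = \left(- \frac{3}{5} + 202\right) + 97 = \frac{1007}{5} + 97 = \frac{1492}{5} \approx 298.4$)
$o{\left(F \right)} = 147$
$o{\left(P \right)} + a{\left(-389,259 \right)} = 147 + 259 = 406$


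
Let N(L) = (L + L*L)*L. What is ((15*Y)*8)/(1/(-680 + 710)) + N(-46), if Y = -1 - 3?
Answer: -109620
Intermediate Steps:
Y = -4
N(L) = L*(L + L²) (N(L) = (L + L²)*L = L*(L + L²))
((15*Y)*8)/(1/(-680 + 710)) + N(-46) = ((15*(-4))*8)/(1/(-680 + 710)) + (-46)²*(1 - 46) = (-60*8)/(1/30) + 2116*(-45) = -480/1/30 - 95220 = -480*30 - 95220 = -14400 - 95220 = -109620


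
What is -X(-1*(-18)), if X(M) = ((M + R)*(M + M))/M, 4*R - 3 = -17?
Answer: -29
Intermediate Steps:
R = -7/2 (R = ¾ + (¼)*(-17) = ¾ - 17/4 = -7/2 ≈ -3.5000)
X(M) = -7 + 2*M (X(M) = ((M - 7/2)*(M + M))/M = ((-7/2 + M)*(2*M))/M = (2*M*(-7/2 + M))/M = -7 + 2*M)
-X(-1*(-18)) = -(-7 + 2*(-1*(-18))) = -(-7 + 2*18) = -(-7 + 36) = -1*29 = -29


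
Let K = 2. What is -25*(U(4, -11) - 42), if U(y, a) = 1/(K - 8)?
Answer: 6325/6 ≈ 1054.2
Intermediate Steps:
U(y, a) = -⅙ (U(y, a) = 1/(2 - 8) = 1/(-6) = -⅙)
-25*(U(4, -11) - 42) = -25*(-⅙ - 42) = -25*(-253/6) = 6325/6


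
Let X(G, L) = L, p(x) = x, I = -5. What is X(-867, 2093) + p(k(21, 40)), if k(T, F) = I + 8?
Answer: 2096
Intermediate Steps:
k(T, F) = 3 (k(T, F) = -5 + 8 = 3)
X(-867, 2093) + p(k(21, 40)) = 2093 + 3 = 2096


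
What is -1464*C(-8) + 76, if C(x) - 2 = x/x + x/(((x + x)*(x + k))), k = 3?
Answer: -20848/5 ≈ -4169.6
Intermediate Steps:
C(x) = 3 + 1/(2*(3 + x)) (C(x) = 2 + (x/x + x/(((x + x)*(x + 3)))) = 2 + (1 + x/(((2*x)*(3 + x)))) = 2 + (1 + x/((2*x*(3 + x)))) = 2 + (1 + x*(1/(2*x*(3 + x)))) = 2 + (1 + 1/(2*(3 + x))) = 3 + 1/(2*(3 + x)))
-1464*C(-8) + 76 = -732*(19 + 6*(-8))/(3 - 8) + 76 = -732*(19 - 48)/(-5) + 76 = -732*(-1)*(-29)/5 + 76 = -1464*29/10 + 76 = -21228/5 + 76 = -20848/5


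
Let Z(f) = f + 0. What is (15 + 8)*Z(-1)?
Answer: -23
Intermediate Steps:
Z(f) = f
(15 + 8)*Z(-1) = (15 + 8)*(-1) = 23*(-1) = -23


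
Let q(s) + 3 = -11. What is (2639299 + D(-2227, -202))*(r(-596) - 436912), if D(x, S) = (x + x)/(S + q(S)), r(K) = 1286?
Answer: -62086837442947/54 ≈ -1.1498e+12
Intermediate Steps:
q(s) = -14 (q(s) = -3 - 11 = -14)
D(x, S) = 2*x/(-14 + S) (D(x, S) = (x + x)/(S - 14) = (2*x)/(-14 + S) = 2*x/(-14 + S))
(2639299 + D(-2227, -202))*(r(-596) - 436912) = (2639299 + 2*(-2227)/(-14 - 202))*(1286 - 436912) = (2639299 + 2*(-2227)/(-216))*(-435626) = (2639299 + 2*(-2227)*(-1/216))*(-435626) = (2639299 + 2227/108)*(-435626) = (285046519/108)*(-435626) = -62086837442947/54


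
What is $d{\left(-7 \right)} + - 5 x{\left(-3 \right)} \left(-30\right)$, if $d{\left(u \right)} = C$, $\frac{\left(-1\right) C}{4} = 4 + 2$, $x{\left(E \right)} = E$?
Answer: $-474$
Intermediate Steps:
$C = -24$ ($C = - 4 \left(4 + 2\right) = \left(-4\right) 6 = -24$)
$d{\left(u \right)} = -24$
$d{\left(-7 \right)} + - 5 x{\left(-3 \right)} \left(-30\right) = -24 + \left(-5\right) \left(-3\right) \left(-30\right) = -24 + 15 \left(-30\right) = -24 - 450 = -474$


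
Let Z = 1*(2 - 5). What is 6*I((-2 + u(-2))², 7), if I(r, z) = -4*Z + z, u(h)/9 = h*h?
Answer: 114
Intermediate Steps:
u(h) = 9*h² (u(h) = 9*(h*h) = 9*h²)
Z = -3 (Z = 1*(-3) = -3)
I(r, z) = 12 + z (I(r, z) = -4*(-3) + z = 12 + z)
6*I((-2 + u(-2))², 7) = 6*(12 + 7) = 6*19 = 114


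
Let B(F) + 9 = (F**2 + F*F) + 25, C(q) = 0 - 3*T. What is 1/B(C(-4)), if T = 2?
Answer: 1/88 ≈ 0.011364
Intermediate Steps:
C(q) = -6 (C(q) = 0 - 3*2 = 0 - 6 = -6)
B(F) = 16 + 2*F**2 (B(F) = -9 + ((F**2 + F*F) + 25) = -9 + ((F**2 + F**2) + 25) = -9 + (2*F**2 + 25) = -9 + (25 + 2*F**2) = 16 + 2*F**2)
1/B(C(-4)) = 1/(16 + 2*(-6)**2) = 1/(16 + 2*36) = 1/(16 + 72) = 1/88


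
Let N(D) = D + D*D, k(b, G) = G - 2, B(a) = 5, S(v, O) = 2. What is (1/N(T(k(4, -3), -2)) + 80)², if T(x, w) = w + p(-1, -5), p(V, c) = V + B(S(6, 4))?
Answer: 231361/36 ≈ 6426.7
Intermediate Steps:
k(b, G) = -2 + G
p(V, c) = 5 + V (p(V, c) = V + 5 = 5 + V)
T(x, w) = 4 + w (T(x, w) = w + (5 - 1) = w + 4 = 4 + w)
N(D) = D + D²
(1/N(T(k(4, -3), -2)) + 80)² = (1/((4 - 2)*(1 + (4 - 2))) + 80)² = (1/(2*(1 + 2)) + 80)² = (1/(2*3) + 80)² = (1/6 + 80)² = (⅙ + 80)² = (481/6)² = 231361/36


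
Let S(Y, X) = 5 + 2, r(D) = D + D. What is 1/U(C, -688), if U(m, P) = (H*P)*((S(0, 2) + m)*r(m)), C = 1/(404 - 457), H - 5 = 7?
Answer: 2809/6109440 ≈ 0.00045978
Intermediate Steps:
H = 12 (H = 5 + 7 = 12)
r(D) = 2*D
S(Y, X) = 7
C = -1/53 (C = 1/(-53) = -1/53 ≈ -0.018868)
U(m, P) = 24*P*m*(7 + m) (U(m, P) = (12*P)*((7 + m)*(2*m)) = (12*P)*(2*m*(7 + m)) = 24*P*m*(7 + m))
1/U(C, -688) = 1/(24*(-688)*(-1/53)*(7 - 1/53)) = 1/(24*(-688)*(-1/53)*(370/53)) = 1/(6109440/2809) = 2809/6109440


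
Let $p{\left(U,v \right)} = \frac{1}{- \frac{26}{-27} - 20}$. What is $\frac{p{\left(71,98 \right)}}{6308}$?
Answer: $- \frac{27}{3242312} \approx -8.3274 \cdot 10^{-6}$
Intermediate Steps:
$p{\left(U,v \right)} = - \frac{27}{514}$ ($p{\left(U,v \right)} = \frac{1}{\left(-26\right) \left(- \frac{1}{27}\right) - 20} = \frac{1}{\frac{26}{27} - 20} = \frac{1}{- \frac{514}{27}} = - \frac{27}{514}$)
$\frac{p{\left(71,98 \right)}}{6308} = - \frac{27}{514 \cdot 6308} = \left(- \frac{27}{514}\right) \frac{1}{6308} = - \frac{27}{3242312}$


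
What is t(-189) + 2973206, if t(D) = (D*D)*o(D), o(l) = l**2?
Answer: 1278963047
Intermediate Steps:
t(D) = D**4 (t(D) = (D*D)*D**2 = D**2*D**2 = D**4)
t(-189) + 2973206 = (-189)**4 + 2973206 = 1275989841 + 2973206 = 1278963047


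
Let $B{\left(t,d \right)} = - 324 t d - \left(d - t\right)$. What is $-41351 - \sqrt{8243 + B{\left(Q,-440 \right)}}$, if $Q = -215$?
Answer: $-41351 - 2 i \sqrt{7660483} \approx -41351.0 - 5535.5 i$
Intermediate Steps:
$B{\left(t,d \right)} = t - d - 324 d t$ ($B{\left(t,d \right)} = - 324 d t - \left(d - t\right) = t - d - 324 d t$)
$-41351 - \sqrt{8243 + B{\left(Q,-440 \right)}} = -41351 - \sqrt{8243 - \left(-225 + 30650400\right)} = -41351 - \sqrt{8243 - 30650175} = -41351 - \sqrt{-30641932} = -41351 - 2 i \sqrt{7660483}$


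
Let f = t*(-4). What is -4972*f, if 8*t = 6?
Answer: 14916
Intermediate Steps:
t = ¾ (t = (⅛)*6 = ¾ ≈ 0.75000)
f = -3 (f = (¾)*(-4) = -3)
-4972*f = -4972*(-3) = 14916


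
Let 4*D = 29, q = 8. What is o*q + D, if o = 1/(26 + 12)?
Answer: 567/76 ≈ 7.4605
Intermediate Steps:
o = 1/38 ≈ 0.026316
D = 29/4 (D = (1/4)*29 = 29/4 ≈ 7.2500)
o*q + D = (1/38)*8 + 29/4 = 4/19 + 29/4 = 567/76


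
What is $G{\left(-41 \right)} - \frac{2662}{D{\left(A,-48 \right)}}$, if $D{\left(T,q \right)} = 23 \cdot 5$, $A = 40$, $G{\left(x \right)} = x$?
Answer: $- \frac{7377}{115} \approx -64.148$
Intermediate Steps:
$D{\left(T,q \right)} = 115$
$G{\left(-41 \right)} - \frac{2662}{D{\left(A,-48 \right)}} = -41 - \frac{2662}{115} = - \frac{7377}{115}$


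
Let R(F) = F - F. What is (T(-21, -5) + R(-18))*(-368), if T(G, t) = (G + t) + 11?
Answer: 5520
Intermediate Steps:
R(F) = 0
T(G, t) = 11 + G + t
(T(-21, -5) + R(-18))*(-368) = ((11 - 21 - 5) + 0)*(-368) = (-15 + 0)*(-368) = -15*(-368) = 5520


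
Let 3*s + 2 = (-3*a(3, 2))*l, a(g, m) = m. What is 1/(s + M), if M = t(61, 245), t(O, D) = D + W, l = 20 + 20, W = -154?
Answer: 3/31 ≈ 0.096774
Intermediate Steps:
l = 40
t(O, D) = -154 + D (t(O, D) = D - 154 = -154 + D)
M = 91 (M = -154 + 245 = 91)
s = -242/3 (s = -2/3 + (-3*2*40)/3 = -2/3 + (-6*40)/3 = -2/3 + (1/3)*(-240) = -2/3 - 80 = -242/3 ≈ -80.667)
1/(s + M) = 1/(-242/3 + 91) = 1/(31/3) = 3/31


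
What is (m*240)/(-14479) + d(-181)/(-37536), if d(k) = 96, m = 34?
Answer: -3205039/5661289 ≈ -0.56613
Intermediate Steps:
(m*240)/(-14479) + d(-181)/(-37536) = (34*240)/(-14479) + 96/(-37536) = 8160*(-1/14479) + 96*(-1/37536) = -8160/14479 - 1/391 = -3205039/5661289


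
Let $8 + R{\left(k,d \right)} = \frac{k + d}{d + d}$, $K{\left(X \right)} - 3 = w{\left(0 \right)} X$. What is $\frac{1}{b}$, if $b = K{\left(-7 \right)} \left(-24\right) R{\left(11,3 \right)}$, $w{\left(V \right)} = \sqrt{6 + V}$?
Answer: $- \frac{1}{12920} - \frac{7 \sqrt{6}}{38760} \approx -0.00051977$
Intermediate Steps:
$K{\left(X \right)} = 3 + X \sqrt{6}$ ($K{\left(X \right)} = 3 + \sqrt{6 + 0} X = 3 + \sqrt{6} X = 3 + X \sqrt{6}$)
$R{\left(k,d \right)} = -8 + \frac{d + k}{2 d}$ ($R{\left(k,d \right)} = -8 + \frac{k + d}{d + d} = -8 + \frac{d + k}{2 d}$)
$b = 408 - 952 \sqrt{6}$ ($b = \left(3 - 7 \sqrt{6}\right) \left(-24\right) \frac{11 - 45}{2 \cdot 3} = \left(-72 + 168 \sqrt{6}\right) \frac{1}{2} \cdot \frac{1}{3} \left(11 - 45\right) = \left(-72 + 168 \sqrt{6}\right) \frac{1}{2} \cdot \frac{1}{3} \left(-34\right) = \left(-72 + 168 \sqrt{6}\right) \left(- \frac{17}{3}\right) = 408 - 952 \sqrt{6} \approx -1923.9$)
$\frac{1}{b} = \frac{1}{408 - 952 \sqrt{6}}$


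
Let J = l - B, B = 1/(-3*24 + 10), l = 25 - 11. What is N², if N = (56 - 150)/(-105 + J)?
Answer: 33965584/31820881 ≈ 1.0674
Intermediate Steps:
l = 14
B = -1/62 (B = 1/(-72 + 10) = 1/(-62) = -1/62 ≈ -0.016129)
J = 869/62 (J = 14 - 1*(-1/62) = 14 + 1/62 = 869/62 ≈ 14.016)
N = 5828/5641 (N = (56 - 150)/(-105 + 869/62) = -94/(-5641/62) = -94*(-62/5641) = 5828/5641 ≈ 1.0331)
N² = (5828/5641)² = 33965584/31820881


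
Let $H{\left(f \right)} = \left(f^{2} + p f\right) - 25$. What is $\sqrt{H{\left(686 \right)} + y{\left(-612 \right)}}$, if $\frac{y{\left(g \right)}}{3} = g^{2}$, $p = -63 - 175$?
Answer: $\sqrt{1430935} \approx 1196.2$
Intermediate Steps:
$p = -238$
$H{\left(f \right)} = -25 + f^{2} - 238 f$ ($H{\left(f \right)} = \left(f^{2} - 238 f\right) - 25 = -25 + f^{2} - 238 f$)
$y{\left(g \right)} = 3 g^{2}$
$\sqrt{H{\left(686 \right)} + y{\left(-612 \right)}} = \sqrt{\left(-25 + 686^{2} - 163268\right) + 3 \left(-612\right)^{2}} = \sqrt{\left(-25 + 470596 - 163268\right) + 3 \cdot 374544} = \sqrt{307303 + 1123632} = \sqrt{1430935}$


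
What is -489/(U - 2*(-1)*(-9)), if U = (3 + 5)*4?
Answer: -489/14 ≈ -34.929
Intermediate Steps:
U = 32 (U = 8*4 = 32)
-489/(U - 2*(-1)*(-9)) = -489/(32 - 2*(-1)*(-9)) = -489/(32 + 2*(-9)) = -489/(32 - 18) = -489/14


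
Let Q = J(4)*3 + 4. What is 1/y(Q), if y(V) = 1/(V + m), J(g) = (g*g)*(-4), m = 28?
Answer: -160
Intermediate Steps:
J(g) = -4*g² (J(g) = g²*(-4) = -4*g²)
Q = -188 (Q = -4*4²*3 + 4 = -4*16*3 + 4 = -64*3 + 4 = -192 + 4 = -188)
y(V) = 1/(28 + V) (y(V) = 1/(V + 28) = 1/(28 + V))
1/y(Q) = 1/(1/(28 - 188)) = 1/(1/(-160)) = 1/(-1/160) = -160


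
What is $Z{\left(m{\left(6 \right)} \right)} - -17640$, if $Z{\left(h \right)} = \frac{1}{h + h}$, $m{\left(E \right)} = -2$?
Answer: $\frac{70559}{4} \approx 17640.0$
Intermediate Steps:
$Z{\left(h \right)} = \frac{1}{2 h}$
$Z{\left(m{\left(6 \right)} \right)} - -17640 = \frac{1}{2 \left(-2\right)} - -17640 = \frac{1}{2} \left(- \frac{1}{2}\right) + 17640 = - \frac{1}{4} + 17640 = \frac{70559}{4}$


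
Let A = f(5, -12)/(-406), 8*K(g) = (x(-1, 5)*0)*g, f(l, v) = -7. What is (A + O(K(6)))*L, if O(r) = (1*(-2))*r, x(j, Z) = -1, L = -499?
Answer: -499/58 ≈ -8.6035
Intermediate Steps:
K(g) = 0 (K(g) = ((-1*0)*g)/8 = (0*g)/8 = (⅛)*0 = 0)
O(r) = -2*r
A = 1/58 (A = -7/(-406) = -7*(-1/406) = 1/58 ≈ 0.017241)
(A + O(K(6)))*L = (1/58 - 2*0)*(-499) = (1/58 + 0)*(-499) = (1/58)*(-499) = -499/58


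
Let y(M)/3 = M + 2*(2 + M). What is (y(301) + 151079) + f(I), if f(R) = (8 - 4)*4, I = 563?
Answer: 153816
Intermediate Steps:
y(M) = 12 + 9*M (y(M) = 3*(M + 2*(2 + M)) = 3*(M + (4 + 2*M)) = 3*(4 + 3*M) = 12 + 9*M)
f(R) = 16 (f(R) = 4*4 = 16)
(y(301) + 151079) + f(I) = ((12 + 9*301) + 151079) + 16 = ((12 + 2709) + 151079) + 16 = (2721 + 151079) + 16 = 153800 + 16 = 153816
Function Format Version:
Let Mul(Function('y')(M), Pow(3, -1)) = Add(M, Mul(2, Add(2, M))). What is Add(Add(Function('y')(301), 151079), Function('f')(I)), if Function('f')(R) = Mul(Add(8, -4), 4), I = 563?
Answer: 153816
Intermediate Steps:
Function('y')(M) = Add(12, Mul(9, M)) (Function('y')(M) = Mul(3, Add(M, Mul(2, Add(2, M)))) = Mul(3, Add(M, Add(4, Mul(2, M)))) = Mul(3, Add(4, Mul(3, M))) = Add(12, Mul(9, M)))
Function('f')(R) = 16 (Function('f')(R) = Mul(4, 4) = 16)
Add(Add(Function('y')(301), 151079), Function('f')(I)) = Add(Add(Add(12, Mul(9, 301)), 151079), 16) = Add(Add(Add(12, 2709), 151079), 16) = Add(Add(2721, 151079), 16) = Add(153800, 16) = 153816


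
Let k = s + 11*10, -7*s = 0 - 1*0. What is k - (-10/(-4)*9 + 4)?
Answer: 167/2 ≈ 83.500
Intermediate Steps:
s = 0 (s = -(0 - 1*0)/7 = -(0 + 0)/7 = -⅐*0 = 0)
k = 110 (k = 0 + 11*10 = 0 + 110 = 110)
k - (-10/(-4)*9 + 4) = 110 - (-10/(-4)*9 + 4) = 110 - (-10*(-¼)*9 + 4) = 110 - ((5/2)*9 + 4) = 110 - (45/2 + 4) = 110 - 1*53/2 = 110 - 53/2 = 167/2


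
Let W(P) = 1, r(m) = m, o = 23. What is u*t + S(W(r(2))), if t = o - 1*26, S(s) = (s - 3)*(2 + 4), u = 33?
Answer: -111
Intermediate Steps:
S(s) = -18 + 6*s (S(s) = (-3 + s)*6 = -18 + 6*s)
t = -3 (t = 23 - 1*26 = 23 - 26 = -3)
u*t + S(W(r(2))) = 33*(-3) + (-18 + 6*1) = -99 + (-18 + 6) = -99 - 12 = -111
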